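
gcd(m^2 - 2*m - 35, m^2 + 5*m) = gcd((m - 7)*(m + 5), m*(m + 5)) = m + 5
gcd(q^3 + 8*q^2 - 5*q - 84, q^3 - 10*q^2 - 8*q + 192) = q + 4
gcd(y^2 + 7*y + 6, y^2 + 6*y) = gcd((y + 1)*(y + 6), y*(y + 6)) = y + 6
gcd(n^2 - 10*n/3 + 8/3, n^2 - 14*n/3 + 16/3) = n - 2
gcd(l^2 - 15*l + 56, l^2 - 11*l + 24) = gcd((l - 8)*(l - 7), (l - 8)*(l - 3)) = l - 8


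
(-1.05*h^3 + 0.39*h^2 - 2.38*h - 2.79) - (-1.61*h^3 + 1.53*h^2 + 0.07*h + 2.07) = 0.56*h^3 - 1.14*h^2 - 2.45*h - 4.86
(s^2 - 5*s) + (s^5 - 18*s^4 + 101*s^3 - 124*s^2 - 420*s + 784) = s^5 - 18*s^4 + 101*s^3 - 123*s^2 - 425*s + 784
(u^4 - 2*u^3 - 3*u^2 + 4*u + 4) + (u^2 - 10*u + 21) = u^4 - 2*u^3 - 2*u^2 - 6*u + 25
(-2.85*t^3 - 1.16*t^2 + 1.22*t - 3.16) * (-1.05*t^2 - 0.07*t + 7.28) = 2.9925*t^5 + 1.4175*t^4 - 21.9478*t^3 - 5.2122*t^2 + 9.1028*t - 23.0048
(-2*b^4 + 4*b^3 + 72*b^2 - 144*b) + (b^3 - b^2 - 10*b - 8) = -2*b^4 + 5*b^3 + 71*b^2 - 154*b - 8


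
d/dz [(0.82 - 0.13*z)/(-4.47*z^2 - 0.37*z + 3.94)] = (-0.5811*z^2 + 7.3308*z - 0.2088)/(19.9809*z^4 + 3.3078*z^3 - 35.0867*z^2 - 2.9156*z + 15.5236)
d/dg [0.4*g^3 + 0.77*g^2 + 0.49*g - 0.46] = 1.2*g^2 + 1.54*g + 0.49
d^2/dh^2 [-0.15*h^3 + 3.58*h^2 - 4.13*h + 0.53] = 7.16 - 0.9*h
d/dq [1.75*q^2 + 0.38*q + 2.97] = 3.5*q + 0.38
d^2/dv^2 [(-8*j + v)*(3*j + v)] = 2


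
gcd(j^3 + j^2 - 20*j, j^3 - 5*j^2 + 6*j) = j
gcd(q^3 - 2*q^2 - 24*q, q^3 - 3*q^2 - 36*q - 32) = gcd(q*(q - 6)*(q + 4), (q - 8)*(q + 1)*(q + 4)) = q + 4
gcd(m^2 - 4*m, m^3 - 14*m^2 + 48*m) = m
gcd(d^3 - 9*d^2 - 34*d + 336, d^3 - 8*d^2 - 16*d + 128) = d - 8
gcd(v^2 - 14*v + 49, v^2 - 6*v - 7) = v - 7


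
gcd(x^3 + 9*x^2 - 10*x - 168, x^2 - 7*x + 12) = x - 4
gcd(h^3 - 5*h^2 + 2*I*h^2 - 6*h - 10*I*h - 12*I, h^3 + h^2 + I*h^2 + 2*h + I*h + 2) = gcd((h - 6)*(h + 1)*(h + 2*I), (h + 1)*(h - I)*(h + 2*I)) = h^2 + h*(1 + 2*I) + 2*I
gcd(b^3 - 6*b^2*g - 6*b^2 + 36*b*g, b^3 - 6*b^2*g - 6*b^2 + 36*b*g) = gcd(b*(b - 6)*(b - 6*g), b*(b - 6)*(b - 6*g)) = b^3 - 6*b^2*g - 6*b^2 + 36*b*g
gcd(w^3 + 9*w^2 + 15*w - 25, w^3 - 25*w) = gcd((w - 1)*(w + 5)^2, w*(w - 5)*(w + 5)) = w + 5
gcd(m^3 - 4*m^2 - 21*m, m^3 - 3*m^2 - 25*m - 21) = m^2 - 4*m - 21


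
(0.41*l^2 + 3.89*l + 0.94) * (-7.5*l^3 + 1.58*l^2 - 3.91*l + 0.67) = -3.075*l^5 - 28.5272*l^4 - 2.5069*l^3 - 13.45*l^2 - 1.0691*l + 0.6298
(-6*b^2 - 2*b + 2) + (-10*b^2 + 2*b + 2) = 4 - 16*b^2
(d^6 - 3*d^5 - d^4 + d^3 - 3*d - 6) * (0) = 0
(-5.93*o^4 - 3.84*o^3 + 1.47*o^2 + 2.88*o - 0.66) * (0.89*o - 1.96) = -5.2777*o^5 + 8.2052*o^4 + 8.8347*o^3 - 0.318*o^2 - 6.2322*o + 1.2936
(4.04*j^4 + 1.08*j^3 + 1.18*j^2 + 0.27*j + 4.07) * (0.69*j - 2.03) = 2.7876*j^5 - 7.456*j^4 - 1.3782*j^3 - 2.2091*j^2 + 2.2602*j - 8.2621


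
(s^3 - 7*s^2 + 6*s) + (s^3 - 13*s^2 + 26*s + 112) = 2*s^3 - 20*s^2 + 32*s + 112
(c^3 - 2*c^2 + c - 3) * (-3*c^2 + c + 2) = -3*c^5 + 7*c^4 - 3*c^3 + 6*c^2 - c - 6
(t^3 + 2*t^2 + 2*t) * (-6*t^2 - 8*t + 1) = -6*t^5 - 20*t^4 - 27*t^3 - 14*t^2 + 2*t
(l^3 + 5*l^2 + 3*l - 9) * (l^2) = l^5 + 5*l^4 + 3*l^3 - 9*l^2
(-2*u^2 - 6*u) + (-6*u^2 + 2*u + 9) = -8*u^2 - 4*u + 9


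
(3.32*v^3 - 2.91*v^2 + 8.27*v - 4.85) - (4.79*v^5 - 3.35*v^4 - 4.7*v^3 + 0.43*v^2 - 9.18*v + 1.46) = -4.79*v^5 + 3.35*v^4 + 8.02*v^3 - 3.34*v^2 + 17.45*v - 6.31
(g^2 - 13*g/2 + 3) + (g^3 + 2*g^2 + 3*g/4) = g^3 + 3*g^2 - 23*g/4 + 3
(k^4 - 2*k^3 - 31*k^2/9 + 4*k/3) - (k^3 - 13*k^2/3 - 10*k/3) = k^4 - 3*k^3 + 8*k^2/9 + 14*k/3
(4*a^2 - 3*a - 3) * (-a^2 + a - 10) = -4*a^4 + 7*a^3 - 40*a^2 + 27*a + 30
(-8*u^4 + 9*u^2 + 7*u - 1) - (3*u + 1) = -8*u^4 + 9*u^2 + 4*u - 2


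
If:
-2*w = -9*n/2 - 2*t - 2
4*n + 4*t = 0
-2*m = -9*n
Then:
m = 18*w/5 - 18/5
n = 4*w/5 - 4/5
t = 4/5 - 4*w/5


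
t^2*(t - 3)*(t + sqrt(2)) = t^4 - 3*t^3 + sqrt(2)*t^3 - 3*sqrt(2)*t^2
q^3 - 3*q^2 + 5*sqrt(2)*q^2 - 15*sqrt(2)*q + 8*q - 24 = (q - 3)*(q + sqrt(2))*(q + 4*sqrt(2))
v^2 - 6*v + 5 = (v - 5)*(v - 1)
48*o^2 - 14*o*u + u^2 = (-8*o + u)*(-6*o + u)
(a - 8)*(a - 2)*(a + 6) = a^3 - 4*a^2 - 44*a + 96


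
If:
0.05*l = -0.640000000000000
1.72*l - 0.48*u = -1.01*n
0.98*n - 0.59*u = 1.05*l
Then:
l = -12.80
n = 154.91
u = 280.08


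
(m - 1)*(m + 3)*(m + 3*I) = m^3 + 2*m^2 + 3*I*m^2 - 3*m + 6*I*m - 9*I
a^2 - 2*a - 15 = (a - 5)*(a + 3)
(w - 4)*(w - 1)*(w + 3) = w^3 - 2*w^2 - 11*w + 12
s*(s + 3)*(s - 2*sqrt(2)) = s^3 - 2*sqrt(2)*s^2 + 3*s^2 - 6*sqrt(2)*s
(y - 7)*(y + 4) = y^2 - 3*y - 28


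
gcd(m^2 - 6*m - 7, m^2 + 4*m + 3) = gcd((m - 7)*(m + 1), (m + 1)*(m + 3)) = m + 1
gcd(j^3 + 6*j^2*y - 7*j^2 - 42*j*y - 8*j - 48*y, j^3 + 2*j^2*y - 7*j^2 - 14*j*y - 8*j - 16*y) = j^2 - 7*j - 8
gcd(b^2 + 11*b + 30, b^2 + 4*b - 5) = b + 5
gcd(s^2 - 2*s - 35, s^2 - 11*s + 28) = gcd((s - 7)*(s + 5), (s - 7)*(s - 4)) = s - 7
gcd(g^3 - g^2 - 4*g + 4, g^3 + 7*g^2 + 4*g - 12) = g^2 + g - 2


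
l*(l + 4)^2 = l^3 + 8*l^2 + 16*l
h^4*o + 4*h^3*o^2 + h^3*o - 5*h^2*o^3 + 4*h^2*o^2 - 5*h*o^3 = h*(h - o)*(h + 5*o)*(h*o + o)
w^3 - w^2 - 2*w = w*(w - 2)*(w + 1)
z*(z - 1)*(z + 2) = z^3 + z^2 - 2*z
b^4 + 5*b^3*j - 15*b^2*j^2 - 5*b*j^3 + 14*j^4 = (b - 2*j)*(b - j)*(b + j)*(b + 7*j)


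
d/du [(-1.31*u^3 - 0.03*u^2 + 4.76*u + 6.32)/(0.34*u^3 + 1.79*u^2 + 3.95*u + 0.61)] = (-2.3347*u^4 - 13.5858*u^3 - 17.4826*u^2 - 22.6622*u - 22.0604)/(0.1156*u^6 + 1.2172*u^5 + 5.8901*u^4 + 14.5558*u^3 + 17.7863*u^2 + 4.819*u + 0.3721)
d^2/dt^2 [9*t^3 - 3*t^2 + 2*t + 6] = 54*t - 6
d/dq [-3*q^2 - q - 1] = -6*q - 1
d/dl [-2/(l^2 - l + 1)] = 2*(2*l - 1)/(l^2 - l + 1)^2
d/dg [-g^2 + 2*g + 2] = 2 - 2*g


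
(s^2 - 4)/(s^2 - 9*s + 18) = (s^2 - 4)/(s^2 - 9*s + 18)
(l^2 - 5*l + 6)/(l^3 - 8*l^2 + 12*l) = (l - 3)/(l*(l - 6))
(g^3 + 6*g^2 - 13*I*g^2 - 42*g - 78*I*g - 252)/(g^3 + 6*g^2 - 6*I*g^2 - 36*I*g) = (g - 7*I)/g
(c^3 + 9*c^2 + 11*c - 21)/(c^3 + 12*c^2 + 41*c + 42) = (c - 1)/(c + 2)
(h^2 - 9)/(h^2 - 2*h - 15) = (h - 3)/(h - 5)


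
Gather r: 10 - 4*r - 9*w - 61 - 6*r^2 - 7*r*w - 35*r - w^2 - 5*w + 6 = -6*r^2 + r*(-7*w - 39) - w^2 - 14*w - 45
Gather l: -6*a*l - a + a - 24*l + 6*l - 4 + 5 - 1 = l*(-6*a - 18)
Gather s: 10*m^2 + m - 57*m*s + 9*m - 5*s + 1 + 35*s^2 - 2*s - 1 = 10*m^2 + 10*m + 35*s^2 + s*(-57*m - 7)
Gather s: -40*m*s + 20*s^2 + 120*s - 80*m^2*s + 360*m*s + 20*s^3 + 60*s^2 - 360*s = 20*s^3 + 80*s^2 + s*(-80*m^2 + 320*m - 240)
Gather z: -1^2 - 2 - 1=-4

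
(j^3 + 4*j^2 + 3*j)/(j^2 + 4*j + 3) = j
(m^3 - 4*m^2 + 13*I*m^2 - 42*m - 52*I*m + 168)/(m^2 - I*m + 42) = (m^2 + m*(-4 + 7*I) - 28*I)/(m - 7*I)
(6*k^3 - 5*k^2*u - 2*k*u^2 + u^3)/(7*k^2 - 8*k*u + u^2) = (-6*k^2 - k*u + u^2)/(-7*k + u)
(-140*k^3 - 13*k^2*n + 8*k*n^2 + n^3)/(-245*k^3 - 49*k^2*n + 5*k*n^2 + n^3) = (4*k - n)/(7*k - n)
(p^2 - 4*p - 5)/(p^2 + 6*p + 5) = (p - 5)/(p + 5)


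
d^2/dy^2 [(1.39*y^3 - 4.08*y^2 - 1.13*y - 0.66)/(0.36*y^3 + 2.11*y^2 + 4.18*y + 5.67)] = (4.44089209850063e-16*y^7 - 3.169224*y^6 - 13.42872*y^5 - 3.38623200000001*y^4 + 189.194824*y^3 + 494.623728*y^2 + 322.392456*y - 216.043152)/(0.046656*y^9 + 0.820368*y^8 + 6.433452*y^7 + 30.649195*y^6 + 100.541118*y^5 + 237.523809*y^4 + 407.80504*y^3 + 500.708061*y^2 + 403.147206*y + 182.284263)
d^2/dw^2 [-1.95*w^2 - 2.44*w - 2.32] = -3.90000000000000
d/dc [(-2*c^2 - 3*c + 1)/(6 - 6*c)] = (c^2 - 2*c - 1)/(3*(c^2 - 2*c + 1))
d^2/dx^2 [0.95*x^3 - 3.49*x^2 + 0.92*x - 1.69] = 5.7*x - 6.98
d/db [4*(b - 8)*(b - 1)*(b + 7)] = 12*b^2 - 16*b - 220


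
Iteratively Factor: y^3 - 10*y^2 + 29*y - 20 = (y - 4)*(y^2 - 6*y + 5) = (y - 4)*(y - 1)*(y - 5)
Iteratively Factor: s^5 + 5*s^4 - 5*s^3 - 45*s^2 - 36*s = (s)*(s^4 + 5*s^3 - 5*s^2 - 45*s - 36) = s*(s + 4)*(s^3 + s^2 - 9*s - 9) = s*(s + 1)*(s + 4)*(s^2 - 9) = s*(s + 1)*(s + 3)*(s + 4)*(s - 3)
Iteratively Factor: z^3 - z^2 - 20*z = (z - 5)*(z^2 + 4*z) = z*(z - 5)*(z + 4)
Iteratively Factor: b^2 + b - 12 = (b - 3)*(b + 4)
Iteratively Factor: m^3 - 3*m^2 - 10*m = (m + 2)*(m^2 - 5*m) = m*(m + 2)*(m - 5)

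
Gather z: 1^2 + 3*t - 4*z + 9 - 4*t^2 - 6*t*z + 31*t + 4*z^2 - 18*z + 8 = -4*t^2 + 34*t + 4*z^2 + z*(-6*t - 22) + 18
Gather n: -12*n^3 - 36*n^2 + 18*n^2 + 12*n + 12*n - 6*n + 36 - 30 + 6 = -12*n^3 - 18*n^2 + 18*n + 12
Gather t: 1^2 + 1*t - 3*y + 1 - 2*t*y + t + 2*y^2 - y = t*(2 - 2*y) + 2*y^2 - 4*y + 2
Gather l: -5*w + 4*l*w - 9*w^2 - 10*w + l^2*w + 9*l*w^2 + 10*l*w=l^2*w + l*(9*w^2 + 14*w) - 9*w^2 - 15*w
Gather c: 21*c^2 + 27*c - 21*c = 21*c^2 + 6*c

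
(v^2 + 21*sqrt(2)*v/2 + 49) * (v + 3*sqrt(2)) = v^3 + 27*sqrt(2)*v^2/2 + 112*v + 147*sqrt(2)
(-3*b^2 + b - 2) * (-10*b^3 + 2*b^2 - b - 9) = 30*b^5 - 16*b^4 + 25*b^3 + 22*b^2 - 7*b + 18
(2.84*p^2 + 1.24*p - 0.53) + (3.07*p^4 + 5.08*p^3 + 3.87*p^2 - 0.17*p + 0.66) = 3.07*p^4 + 5.08*p^3 + 6.71*p^2 + 1.07*p + 0.13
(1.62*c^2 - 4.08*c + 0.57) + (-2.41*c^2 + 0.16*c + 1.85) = -0.79*c^2 - 3.92*c + 2.42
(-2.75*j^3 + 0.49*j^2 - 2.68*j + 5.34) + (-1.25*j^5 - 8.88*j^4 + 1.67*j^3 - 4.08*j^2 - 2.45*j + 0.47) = -1.25*j^5 - 8.88*j^4 - 1.08*j^3 - 3.59*j^2 - 5.13*j + 5.81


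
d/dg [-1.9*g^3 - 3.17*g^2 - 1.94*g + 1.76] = -5.7*g^2 - 6.34*g - 1.94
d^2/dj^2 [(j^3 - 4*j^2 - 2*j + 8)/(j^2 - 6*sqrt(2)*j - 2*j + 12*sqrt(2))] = 4*(-6*sqrt(2)*j^3 + 33*j^3 - 204*j^2 + 36*sqrt(2)*j^2 - 36*sqrt(2)*j + 408*j - 416 + 24*sqrt(2))/(j^6 - 18*sqrt(2)*j^5 - 6*j^5 + 108*sqrt(2)*j^4 + 228*j^4 - 1304*j^3 - 648*sqrt(2)*j^3 + 2592*j^2 + 2736*sqrt(2)*j^2 - 5184*sqrt(2)*j - 1728*j + 3456*sqrt(2))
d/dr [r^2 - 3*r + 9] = 2*r - 3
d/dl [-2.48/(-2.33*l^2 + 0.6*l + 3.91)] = (1.488 - 11.5568*l)/(-2.33*l^2 + 0.6*l + 3.91)^2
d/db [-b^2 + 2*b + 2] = 2 - 2*b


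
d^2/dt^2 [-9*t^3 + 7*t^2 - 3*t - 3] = 14 - 54*t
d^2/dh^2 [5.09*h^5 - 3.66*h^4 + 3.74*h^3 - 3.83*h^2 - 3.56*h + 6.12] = 101.8*h^3 - 43.92*h^2 + 22.44*h - 7.66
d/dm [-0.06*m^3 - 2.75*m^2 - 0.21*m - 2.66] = -0.18*m^2 - 5.5*m - 0.21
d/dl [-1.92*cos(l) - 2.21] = 1.92*sin(l)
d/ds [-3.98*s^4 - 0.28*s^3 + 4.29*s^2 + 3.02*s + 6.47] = -15.92*s^3 - 0.84*s^2 + 8.58*s + 3.02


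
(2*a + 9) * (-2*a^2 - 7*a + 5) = -4*a^3 - 32*a^2 - 53*a + 45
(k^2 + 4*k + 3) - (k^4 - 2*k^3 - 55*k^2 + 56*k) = -k^4 + 2*k^3 + 56*k^2 - 52*k + 3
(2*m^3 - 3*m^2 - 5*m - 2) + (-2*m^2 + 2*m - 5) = 2*m^3 - 5*m^2 - 3*m - 7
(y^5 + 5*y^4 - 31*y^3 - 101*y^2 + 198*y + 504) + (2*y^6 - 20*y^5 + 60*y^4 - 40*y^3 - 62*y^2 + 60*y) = 2*y^6 - 19*y^5 + 65*y^4 - 71*y^3 - 163*y^2 + 258*y + 504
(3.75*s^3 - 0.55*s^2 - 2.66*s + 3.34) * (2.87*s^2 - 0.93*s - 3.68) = 10.7625*s^5 - 5.066*s^4 - 20.9227*s^3 + 14.0836*s^2 + 6.6826*s - 12.2912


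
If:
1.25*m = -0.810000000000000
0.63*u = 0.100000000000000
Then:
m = -0.65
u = 0.16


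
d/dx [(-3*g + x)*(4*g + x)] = g + 2*x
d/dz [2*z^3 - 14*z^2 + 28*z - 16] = 6*z^2 - 28*z + 28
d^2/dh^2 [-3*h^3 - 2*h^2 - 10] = -18*h - 4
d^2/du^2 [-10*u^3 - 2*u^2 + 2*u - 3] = -60*u - 4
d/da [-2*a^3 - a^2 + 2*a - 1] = -6*a^2 - 2*a + 2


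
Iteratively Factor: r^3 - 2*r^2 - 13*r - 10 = (r - 5)*(r^2 + 3*r + 2) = (r - 5)*(r + 1)*(r + 2)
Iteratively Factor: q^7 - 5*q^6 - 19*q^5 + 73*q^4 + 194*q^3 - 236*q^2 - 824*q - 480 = (q + 2)*(q^6 - 7*q^5 - 5*q^4 + 83*q^3 + 28*q^2 - 292*q - 240) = (q + 1)*(q + 2)*(q^5 - 8*q^4 + 3*q^3 + 80*q^2 - 52*q - 240) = (q + 1)*(q + 2)^2*(q^4 - 10*q^3 + 23*q^2 + 34*q - 120) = (q - 4)*(q + 1)*(q + 2)^2*(q^3 - 6*q^2 - q + 30) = (q - 4)*(q + 1)*(q + 2)^3*(q^2 - 8*q + 15) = (q - 5)*(q - 4)*(q + 1)*(q + 2)^3*(q - 3)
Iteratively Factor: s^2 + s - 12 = (s + 4)*(s - 3)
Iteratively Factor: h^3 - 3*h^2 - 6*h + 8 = (h - 4)*(h^2 + h - 2) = (h - 4)*(h + 2)*(h - 1)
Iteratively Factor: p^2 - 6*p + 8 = (p - 2)*(p - 4)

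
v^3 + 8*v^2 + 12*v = v*(v + 2)*(v + 6)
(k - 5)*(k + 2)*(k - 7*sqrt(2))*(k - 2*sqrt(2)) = k^4 - 9*sqrt(2)*k^3 - 3*k^3 + 18*k^2 + 27*sqrt(2)*k^2 - 84*k + 90*sqrt(2)*k - 280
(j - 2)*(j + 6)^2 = j^3 + 10*j^2 + 12*j - 72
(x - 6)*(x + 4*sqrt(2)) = x^2 - 6*x + 4*sqrt(2)*x - 24*sqrt(2)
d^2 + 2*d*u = d*(d + 2*u)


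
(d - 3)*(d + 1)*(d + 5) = d^3 + 3*d^2 - 13*d - 15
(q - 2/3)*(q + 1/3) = q^2 - q/3 - 2/9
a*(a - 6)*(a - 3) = a^3 - 9*a^2 + 18*a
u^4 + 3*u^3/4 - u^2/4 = u^2*(u - 1/4)*(u + 1)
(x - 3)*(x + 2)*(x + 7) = x^3 + 6*x^2 - 13*x - 42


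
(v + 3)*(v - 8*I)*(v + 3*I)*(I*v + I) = I*v^4 + 5*v^3 + 4*I*v^3 + 20*v^2 + 27*I*v^2 + 15*v + 96*I*v + 72*I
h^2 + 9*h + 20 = (h + 4)*(h + 5)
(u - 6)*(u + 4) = u^2 - 2*u - 24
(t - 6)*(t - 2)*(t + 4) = t^3 - 4*t^2 - 20*t + 48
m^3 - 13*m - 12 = (m - 4)*(m + 1)*(m + 3)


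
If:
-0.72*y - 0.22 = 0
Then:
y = -0.31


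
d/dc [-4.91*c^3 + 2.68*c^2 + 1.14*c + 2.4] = -14.73*c^2 + 5.36*c + 1.14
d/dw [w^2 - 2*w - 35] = 2*w - 2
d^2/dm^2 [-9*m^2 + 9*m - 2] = -18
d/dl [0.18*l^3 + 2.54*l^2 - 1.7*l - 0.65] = 0.54*l^2 + 5.08*l - 1.7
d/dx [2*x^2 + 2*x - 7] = 4*x + 2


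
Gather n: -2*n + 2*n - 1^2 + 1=0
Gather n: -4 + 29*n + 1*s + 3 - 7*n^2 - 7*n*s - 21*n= -7*n^2 + n*(8 - 7*s) + s - 1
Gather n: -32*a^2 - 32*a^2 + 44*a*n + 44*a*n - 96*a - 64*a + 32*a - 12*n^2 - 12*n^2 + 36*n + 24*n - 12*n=-64*a^2 - 128*a - 24*n^2 + n*(88*a + 48)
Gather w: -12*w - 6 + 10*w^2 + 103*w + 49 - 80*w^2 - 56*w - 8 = -70*w^2 + 35*w + 35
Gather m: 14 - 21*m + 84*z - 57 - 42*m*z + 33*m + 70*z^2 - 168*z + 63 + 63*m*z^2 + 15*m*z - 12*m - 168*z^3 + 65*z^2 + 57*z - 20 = m*(63*z^2 - 27*z) - 168*z^3 + 135*z^2 - 27*z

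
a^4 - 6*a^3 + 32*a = a*(a - 4)^2*(a + 2)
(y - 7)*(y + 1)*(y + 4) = y^3 - 2*y^2 - 31*y - 28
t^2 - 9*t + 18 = (t - 6)*(t - 3)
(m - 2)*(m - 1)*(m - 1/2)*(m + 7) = m^4 + 7*m^3/2 - 21*m^2 + 47*m/2 - 7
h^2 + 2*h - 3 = (h - 1)*(h + 3)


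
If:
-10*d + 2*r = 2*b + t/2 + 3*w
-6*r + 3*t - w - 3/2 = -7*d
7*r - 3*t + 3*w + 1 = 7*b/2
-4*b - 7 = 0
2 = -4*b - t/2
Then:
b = -7/4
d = -591/158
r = -915/632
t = 10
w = 3477/316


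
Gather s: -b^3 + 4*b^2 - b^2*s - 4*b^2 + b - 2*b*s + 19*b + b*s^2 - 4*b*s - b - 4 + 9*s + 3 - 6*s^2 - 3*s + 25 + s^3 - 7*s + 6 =-b^3 + 19*b + s^3 + s^2*(b - 6) + s*(-b^2 - 6*b - 1) + 30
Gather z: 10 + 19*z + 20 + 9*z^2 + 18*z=9*z^2 + 37*z + 30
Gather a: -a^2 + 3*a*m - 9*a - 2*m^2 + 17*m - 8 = -a^2 + a*(3*m - 9) - 2*m^2 + 17*m - 8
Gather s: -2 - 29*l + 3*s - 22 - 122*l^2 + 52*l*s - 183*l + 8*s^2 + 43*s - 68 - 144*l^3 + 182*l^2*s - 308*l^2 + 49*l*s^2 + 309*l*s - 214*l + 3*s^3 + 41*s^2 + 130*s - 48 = -144*l^3 - 430*l^2 - 426*l + 3*s^3 + s^2*(49*l + 49) + s*(182*l^2 + 361*l + 176) - 140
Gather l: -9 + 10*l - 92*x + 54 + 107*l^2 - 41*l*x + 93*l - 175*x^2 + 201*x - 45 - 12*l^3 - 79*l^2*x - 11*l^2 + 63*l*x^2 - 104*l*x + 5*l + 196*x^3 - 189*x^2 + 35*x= -12*l^3 + l^2*(96 - 79*x) + l*(63*x^2 - 145*x + 108) + 196*x^3 - 364*x^2 + 144*x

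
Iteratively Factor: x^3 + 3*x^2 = (x)*(x^2 + 3*x) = x^2*(x + 3)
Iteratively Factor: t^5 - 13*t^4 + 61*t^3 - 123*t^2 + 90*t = (t - 3)*(t^4 - 10*t^3 + 31*t^2 - 30*t) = (t - 3)^2*(t^3 - 7*t^2 + 10*t) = (t - 3)^2*(t - 2)*(t^2 - 5*t) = t*(t - 3)^2*(t - 2)*(t - 5)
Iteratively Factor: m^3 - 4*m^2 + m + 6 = (m + 1)*(m^2 - 5*m + 6) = (m - 2)*(m + 1)*(m - 3)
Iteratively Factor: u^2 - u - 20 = (u + 4)*(u - 5)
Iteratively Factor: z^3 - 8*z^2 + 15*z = (z - 3)*(z^2 - 5*z) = z*(z - 3)*(z - 5)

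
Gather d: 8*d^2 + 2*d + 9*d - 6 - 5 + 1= 8*d^2 + 11*d - 10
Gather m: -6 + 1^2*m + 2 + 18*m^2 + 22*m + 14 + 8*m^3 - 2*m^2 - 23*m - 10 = 8*m^3 + 16*m^2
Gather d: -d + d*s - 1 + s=d*(s - 1) + s - 1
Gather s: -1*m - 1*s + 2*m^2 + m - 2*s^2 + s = 2*m^2 - 2*s^2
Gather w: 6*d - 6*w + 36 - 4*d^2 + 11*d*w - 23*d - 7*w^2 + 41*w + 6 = -4*d^2 - 17*d - 7*w^2 + w*(11*d + 35) + 42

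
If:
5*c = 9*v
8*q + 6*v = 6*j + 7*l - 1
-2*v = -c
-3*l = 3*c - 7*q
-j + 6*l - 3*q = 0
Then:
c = 0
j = 33/223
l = 7/223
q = 3/223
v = 0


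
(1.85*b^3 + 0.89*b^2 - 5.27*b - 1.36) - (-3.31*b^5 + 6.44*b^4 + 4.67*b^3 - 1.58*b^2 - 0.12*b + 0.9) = 3.31*b^5 - 6.44*b^4 - 2.82*b^3 + 2.47*b^2 - 5.15*b - 2.26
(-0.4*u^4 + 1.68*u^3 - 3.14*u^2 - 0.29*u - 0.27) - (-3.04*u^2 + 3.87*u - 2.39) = -0.4*u^4 + 1.68*u^3 - 0.1*u^2 - 4.16*u + 2.12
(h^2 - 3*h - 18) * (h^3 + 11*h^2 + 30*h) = h^5 + 8*h^4 - 21*h^3 - 288*h^2 - 540*h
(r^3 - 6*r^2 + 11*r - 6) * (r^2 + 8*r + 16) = r^5 + 2*r^4 - 21*r^3 - 14*r^2 + 128*r - 96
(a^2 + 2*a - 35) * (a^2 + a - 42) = a^4 + 3*a^3 - 75*a^2 - 119*a + 1470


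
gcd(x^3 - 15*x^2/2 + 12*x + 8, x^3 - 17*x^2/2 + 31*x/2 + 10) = x^2 - 7*x/2 - 2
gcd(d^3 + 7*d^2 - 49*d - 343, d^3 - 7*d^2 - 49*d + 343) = d^2 - 49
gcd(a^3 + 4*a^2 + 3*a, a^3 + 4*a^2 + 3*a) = a^3 + 4*a^2 + 3*a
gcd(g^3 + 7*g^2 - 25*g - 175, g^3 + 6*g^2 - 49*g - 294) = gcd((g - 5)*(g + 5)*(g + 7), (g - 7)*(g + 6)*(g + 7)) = g + 7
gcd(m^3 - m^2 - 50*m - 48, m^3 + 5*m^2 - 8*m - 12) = m^2 + 7*m + 6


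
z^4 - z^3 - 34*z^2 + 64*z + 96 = (z - 4)^2*(z + 1)*(z + 6)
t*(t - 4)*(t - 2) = t^3 - 6*t^2 + 8*t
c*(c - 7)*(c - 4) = c^3 - 11*c^2 + 28*c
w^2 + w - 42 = (w - 6)*(w + 7)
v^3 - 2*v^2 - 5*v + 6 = (v - 3)*(v - 1)*(v + 2)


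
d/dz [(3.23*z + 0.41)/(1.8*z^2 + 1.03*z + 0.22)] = (-5.814*z^2 - 1.476*z + 0.2883)/(3.24*z^4 + 3.708*z^3 + 1.8529*z^2 + 0.4532*z + 0.0484)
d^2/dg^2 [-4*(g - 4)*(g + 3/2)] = -8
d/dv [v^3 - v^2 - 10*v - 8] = 3*v^2 - 2*v - 10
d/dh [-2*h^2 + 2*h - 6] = 2 - 4*h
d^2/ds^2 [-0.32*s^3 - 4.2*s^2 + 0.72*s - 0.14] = -1.92*s - 8.4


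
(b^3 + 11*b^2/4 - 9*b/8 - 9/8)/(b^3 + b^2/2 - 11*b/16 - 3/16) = 2*(2*b^2 + 7*b + 3)/(4*b^2 + 5*b + 1)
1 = 1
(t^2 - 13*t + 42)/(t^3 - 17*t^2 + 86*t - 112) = (t - 6)/(t^2 - 10*t + 16)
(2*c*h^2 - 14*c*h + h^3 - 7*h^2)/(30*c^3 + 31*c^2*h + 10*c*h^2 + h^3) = h*(h - 7)/(15*c^2 + 8*c*h + h^2)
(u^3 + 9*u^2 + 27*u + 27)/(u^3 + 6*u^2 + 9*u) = (u + 3)/u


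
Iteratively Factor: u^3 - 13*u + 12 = (u - 1)*(u^2 + u - 12) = (u - 3)*(u - 1)*(u + 4)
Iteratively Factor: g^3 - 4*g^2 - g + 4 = (g + 1)*(g^2 - 5*g + 4) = (g - 4)*(g + 1)*(g - 1)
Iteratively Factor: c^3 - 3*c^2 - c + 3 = (c - 1)*(c^2 - 2*c - 3) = (c - 3)*(c - 1)*(c + 1)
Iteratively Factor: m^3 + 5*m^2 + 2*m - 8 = (m + 4)*(m^2 + m - 2) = (m + 2)*(m + 4)*(m - 1)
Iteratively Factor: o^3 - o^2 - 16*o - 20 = (o - 5)*(o^2 + 4*o + 4) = (o - 5)*(o + 2)*(o + 2)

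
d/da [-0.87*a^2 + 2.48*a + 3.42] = 2.48 - 1.74*a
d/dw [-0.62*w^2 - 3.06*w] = -1.24*w - 3.06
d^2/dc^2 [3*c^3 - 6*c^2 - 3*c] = 18*c - 12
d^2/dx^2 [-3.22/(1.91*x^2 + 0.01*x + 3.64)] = (23.493764*x^2 + 0.123004*x - 3.22*(3.82*x + 0.01)*(7.64*x + 0.02) + 44.773456)/(1.91*x^2 + 0.01*x + 3.64)^3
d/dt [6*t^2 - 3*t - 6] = 12*t - 3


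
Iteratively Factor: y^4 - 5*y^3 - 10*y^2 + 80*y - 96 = (y - 3)*(y^3 - 2*y^2 - 16*y + 32) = (y - 3)*(y + 4)*(y^2 - 6*y + 8) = (y - 3)*(y - 2)*(y + 4)*(y - 4)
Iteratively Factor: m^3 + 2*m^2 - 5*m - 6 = (m + 1)*(m^2 + m - 6) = (m - 2)*(m + 1)*(m + 3)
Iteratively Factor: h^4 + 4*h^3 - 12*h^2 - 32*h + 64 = (h + 4)*(h^3 - 12*h + 16) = (h + 4)^2*(h^2 - 4*h + 4) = (h - 2)*(h + 4)^2*(h - 2)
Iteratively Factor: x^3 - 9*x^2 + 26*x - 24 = (x - 3)*(x^2 - 6*x + 8) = (x - 3)*(x - 2)*(x - 4)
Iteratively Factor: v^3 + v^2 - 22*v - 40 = (v + 2)*(v^2 - v - 20) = (v - 5)*(v + 2)*(v + 4)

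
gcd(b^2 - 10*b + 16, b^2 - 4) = b - 2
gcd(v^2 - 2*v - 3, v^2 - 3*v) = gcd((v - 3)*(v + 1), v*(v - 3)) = v - 3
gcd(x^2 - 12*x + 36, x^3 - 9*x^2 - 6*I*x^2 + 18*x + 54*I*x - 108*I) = x - 6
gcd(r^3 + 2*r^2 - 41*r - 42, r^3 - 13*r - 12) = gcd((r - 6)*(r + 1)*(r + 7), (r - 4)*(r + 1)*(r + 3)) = r + 1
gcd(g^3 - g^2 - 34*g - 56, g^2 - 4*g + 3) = 1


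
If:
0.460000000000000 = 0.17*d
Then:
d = 2.71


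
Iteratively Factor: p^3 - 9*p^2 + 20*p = (p - 4)*(p^2 - 5*p) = (p - 5)*(p - 4)*(p)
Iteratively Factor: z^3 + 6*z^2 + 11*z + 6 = (z + 1)*(z^2 + 5*z + 6) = (z + 1)*(z + 2)*(z + 3)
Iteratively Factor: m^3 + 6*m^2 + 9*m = (m + 3)*(m^2 + 3*m) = (m + 3)^2*(m)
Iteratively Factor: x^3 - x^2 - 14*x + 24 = (x - 2)*(x^2 + x - 12) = (x - 2)*(x + 4)*(x - 3)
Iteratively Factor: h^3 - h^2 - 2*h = (h - 2)*(h^2 + h) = h*(h - 2)*(h + 1)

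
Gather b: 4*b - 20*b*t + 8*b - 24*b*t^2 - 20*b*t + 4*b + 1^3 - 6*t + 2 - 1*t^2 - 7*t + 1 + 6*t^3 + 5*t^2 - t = b*(-24*t^2 - 40*t + 16) + 6*t^3 + 4*t^2 - 14*t + 4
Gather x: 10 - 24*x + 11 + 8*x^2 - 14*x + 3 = 8*x^2 - 38*x + 24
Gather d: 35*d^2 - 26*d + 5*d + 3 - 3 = 35*d^2 - 21*d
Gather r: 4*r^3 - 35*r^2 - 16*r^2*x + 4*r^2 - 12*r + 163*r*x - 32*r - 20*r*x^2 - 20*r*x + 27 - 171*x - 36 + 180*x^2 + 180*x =4*r^3 + r^2*(-16*x - 31) + r*(-20*x^2 + 143*x - 44) + 180*x^2 + 9*x - 9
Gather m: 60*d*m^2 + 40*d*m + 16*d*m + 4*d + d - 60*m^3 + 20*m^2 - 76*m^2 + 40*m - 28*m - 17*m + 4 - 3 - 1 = 5*d - 60*m^3 + m^2*(60*d - 56) + m*(56*d - 5)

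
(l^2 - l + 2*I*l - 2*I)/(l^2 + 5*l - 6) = (l + 2*I)/(l + 6)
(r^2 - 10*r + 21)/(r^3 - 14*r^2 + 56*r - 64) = (r^2 - 10*r + 21)/(r^3 - 14*r^2 + 56*r - 64)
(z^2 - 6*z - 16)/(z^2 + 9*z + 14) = (z - 8)/(z + 7)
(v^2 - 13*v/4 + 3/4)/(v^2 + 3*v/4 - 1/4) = (v - 3)/(v + 1)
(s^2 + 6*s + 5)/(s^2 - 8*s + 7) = (s^2 + 6*s + 5)/(s^2 - 8*s + 7)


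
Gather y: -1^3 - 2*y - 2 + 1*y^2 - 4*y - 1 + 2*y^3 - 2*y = 2*y^3 + y^2 - 8*y - 4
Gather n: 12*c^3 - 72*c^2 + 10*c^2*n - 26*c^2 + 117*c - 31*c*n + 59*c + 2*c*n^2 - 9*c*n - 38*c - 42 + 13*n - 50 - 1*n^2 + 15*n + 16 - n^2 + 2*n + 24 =12*c^3 - 98*c^2 + 138*c + n^2*(2*c - 2) + n*(10*c^2 - 40*c + 30) - 52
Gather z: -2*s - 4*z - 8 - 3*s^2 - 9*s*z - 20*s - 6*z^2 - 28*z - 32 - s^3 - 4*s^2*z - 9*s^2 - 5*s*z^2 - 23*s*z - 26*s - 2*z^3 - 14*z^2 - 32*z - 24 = -s^3 - 12*s^2 - 48*s - 2*z^3 + z^2*(-5*s - 20) + z*(-4*s^2 - 32*s - 64) - 64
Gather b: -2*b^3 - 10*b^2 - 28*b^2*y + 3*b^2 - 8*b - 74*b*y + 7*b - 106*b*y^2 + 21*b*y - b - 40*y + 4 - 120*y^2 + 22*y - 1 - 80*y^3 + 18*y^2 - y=-2*b^3 + b^2*(-28*y - 7) + b*(-106*y^2 - 53*y - 2) - 80*y^3 - 102*y^2 - 19*y + 3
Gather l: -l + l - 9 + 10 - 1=0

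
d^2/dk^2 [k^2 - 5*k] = 2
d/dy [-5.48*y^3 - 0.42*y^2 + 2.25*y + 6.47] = -16.44*y^2 - 0.84*y + 2.25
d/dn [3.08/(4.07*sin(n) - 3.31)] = -12.5356*cos(n)/(4.07*sin(n) - 3.31)^2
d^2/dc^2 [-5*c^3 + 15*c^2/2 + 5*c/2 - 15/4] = 15 - 30*c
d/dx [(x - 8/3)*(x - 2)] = 2*x - 14/3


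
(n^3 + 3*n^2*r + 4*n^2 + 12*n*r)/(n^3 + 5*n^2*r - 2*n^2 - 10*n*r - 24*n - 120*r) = n*(n + 3*r)/(n^2 + 5*n*r - 6*n - 30*r)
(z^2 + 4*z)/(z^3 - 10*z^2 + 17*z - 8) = z*(z + 4)/(z^3 - 10*z^2 + 17*z - 8)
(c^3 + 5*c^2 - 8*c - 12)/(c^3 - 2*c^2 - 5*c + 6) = (c^3 + 5*c^2 - 8*c - 12)/(c^3 - 2*c^2 - 5*c + 6)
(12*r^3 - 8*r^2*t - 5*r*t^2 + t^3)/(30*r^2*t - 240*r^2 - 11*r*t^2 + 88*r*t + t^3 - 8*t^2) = (2*r^2 - r*t - t^2)/(5*r*t - 40*r - t^2 + 8*t)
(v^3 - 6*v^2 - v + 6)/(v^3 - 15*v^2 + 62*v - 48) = (v + 1)/(v - 8)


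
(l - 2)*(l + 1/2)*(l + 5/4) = l^3 - l^2/4 - 23*l/8 - 5/4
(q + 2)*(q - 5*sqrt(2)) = q^2 - 5*sqrt(2)*q + 2*q - 10*sqrt(2)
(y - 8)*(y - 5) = y^2 - 13*y + 40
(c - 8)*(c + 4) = c^2 - 4*c - 32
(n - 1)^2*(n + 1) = n^3 - n^2 - n + 1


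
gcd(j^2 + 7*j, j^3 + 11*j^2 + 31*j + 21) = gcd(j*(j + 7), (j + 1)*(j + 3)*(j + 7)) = j + 7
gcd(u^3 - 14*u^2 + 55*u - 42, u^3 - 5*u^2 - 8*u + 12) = u^2 - 7*u + 6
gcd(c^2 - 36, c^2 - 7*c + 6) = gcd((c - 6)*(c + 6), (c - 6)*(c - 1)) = c - 6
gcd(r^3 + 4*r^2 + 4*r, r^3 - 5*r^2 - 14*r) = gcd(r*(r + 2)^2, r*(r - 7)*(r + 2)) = r^2 + 2*r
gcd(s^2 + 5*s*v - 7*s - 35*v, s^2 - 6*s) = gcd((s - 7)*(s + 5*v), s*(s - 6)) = 1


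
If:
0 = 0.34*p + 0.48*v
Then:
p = -1.41176470588235*v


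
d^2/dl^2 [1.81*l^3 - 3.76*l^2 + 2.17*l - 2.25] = 10.86*l - 7.52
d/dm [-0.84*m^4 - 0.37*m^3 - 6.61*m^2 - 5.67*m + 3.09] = -3.36*m^3 - 1.11*m^2 - 13.22*m - 5.67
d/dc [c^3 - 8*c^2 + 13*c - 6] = 3*c^2 - 16*c + 13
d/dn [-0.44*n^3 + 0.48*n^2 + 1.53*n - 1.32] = -1.32*n^2 + 0.96*n + 1.53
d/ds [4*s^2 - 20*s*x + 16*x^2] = 8*s - 20*x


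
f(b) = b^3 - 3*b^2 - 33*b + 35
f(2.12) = -38.92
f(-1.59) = 75.87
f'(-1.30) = -20.13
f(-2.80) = 81.93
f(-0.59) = 53.22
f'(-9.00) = 264.00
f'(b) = 3*b^2 - 6*b - 33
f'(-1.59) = -15.88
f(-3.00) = 80.00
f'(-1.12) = -22.52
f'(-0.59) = -28.42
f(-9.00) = -640.00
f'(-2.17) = -5.85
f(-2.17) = 82.26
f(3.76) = -78.34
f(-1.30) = 70.63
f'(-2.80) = 7.32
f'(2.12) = -32.24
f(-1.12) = 66.79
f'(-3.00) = 12.00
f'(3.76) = -13.15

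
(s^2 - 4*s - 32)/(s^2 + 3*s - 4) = (s - 8)/(s - 1)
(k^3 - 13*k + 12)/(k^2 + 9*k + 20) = (k^2 - 4*k + 3)/(k + 5)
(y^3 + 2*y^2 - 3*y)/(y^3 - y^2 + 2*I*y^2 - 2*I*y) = (y + 3)/(y + 2*I)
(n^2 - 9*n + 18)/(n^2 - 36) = (n - 3)/(n + 6)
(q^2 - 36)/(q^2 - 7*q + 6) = (q + 6)/(q - 1)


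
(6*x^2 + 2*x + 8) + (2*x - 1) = 6*x^2 + 4*x + 7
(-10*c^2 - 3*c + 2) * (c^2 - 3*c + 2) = -10*c^4 + 27*c^3 - 9*c^2 - 12*c + 4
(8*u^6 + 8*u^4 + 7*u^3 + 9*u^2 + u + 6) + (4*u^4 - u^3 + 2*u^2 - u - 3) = 8*u^6 + 12*u^4 + 6*u^3 + 11*u^2 + 3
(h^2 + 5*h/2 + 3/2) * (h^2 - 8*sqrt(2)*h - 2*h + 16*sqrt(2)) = h^4 - 8*sqrt(2)*h^3 + h^3/2 - 4*sqrt(2)*h^2 - 7*h^2/2 - 3*h + 28*sqrt(2)*h + 24*sqrt(2)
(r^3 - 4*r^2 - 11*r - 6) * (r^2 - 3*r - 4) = r^5 - 7*r^4 - 3*r^3 + 43*r^2 + 62*r + 24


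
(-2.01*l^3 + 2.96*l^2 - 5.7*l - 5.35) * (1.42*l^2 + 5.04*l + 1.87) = -2.8542*l^5 - 5.9272*l^4 + 3.0657*l^3 - 30.7898*l^2 - 37.623*l - 10.0045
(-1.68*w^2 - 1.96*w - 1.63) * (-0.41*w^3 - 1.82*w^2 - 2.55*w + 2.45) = 0.6888*w^5 + 3.8612*w^4 + 8.5195*w^3 + 3.8486*w^2 - 0.645500000000001*w - 3.9935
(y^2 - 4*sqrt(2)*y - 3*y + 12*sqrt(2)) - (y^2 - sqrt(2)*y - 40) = -3*sqrt(2)*y - 3*y + 12*sqrt(2) + 40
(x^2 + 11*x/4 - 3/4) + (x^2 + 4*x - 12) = 2*x^2 + 27*x/4 - 51/4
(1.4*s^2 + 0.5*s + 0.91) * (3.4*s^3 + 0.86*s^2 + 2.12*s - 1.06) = 4.76*s^5 + 2.904*s^4 + 6.492*s^3 + 0.3586*s^2 + 1.3992*s - 0.9646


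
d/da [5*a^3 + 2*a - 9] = 15*a^2 + 2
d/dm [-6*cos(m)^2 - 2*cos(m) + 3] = 2*(6*cos(m) + 1)*sin(m)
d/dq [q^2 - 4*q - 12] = 2*q - 4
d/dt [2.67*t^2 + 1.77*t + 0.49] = 5.34*t + 1.77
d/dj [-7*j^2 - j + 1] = -14*j - 1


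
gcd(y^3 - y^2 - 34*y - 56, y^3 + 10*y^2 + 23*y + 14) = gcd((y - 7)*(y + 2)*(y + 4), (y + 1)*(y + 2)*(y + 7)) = y + 2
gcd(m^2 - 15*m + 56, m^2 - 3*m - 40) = m - 8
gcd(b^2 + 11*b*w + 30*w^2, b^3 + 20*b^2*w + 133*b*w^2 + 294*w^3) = b + 6*w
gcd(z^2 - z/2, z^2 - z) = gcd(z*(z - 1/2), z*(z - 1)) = z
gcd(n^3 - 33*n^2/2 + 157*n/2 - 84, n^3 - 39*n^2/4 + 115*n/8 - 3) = n^2 - 19*n/2 + 12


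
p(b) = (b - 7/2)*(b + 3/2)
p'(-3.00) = -8.00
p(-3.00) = 9.75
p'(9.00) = 16.00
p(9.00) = 57.75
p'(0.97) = -0.06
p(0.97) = -6.25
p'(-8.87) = -19.74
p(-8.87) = 91.17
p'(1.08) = 0.16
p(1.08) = -6.24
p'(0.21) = -1.58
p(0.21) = -5.63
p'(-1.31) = -4.62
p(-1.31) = -0.91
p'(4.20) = 6.40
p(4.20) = 3.99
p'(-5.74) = -13.48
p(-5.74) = 39.18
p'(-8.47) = -18.94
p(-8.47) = 83.43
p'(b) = 2*b - 2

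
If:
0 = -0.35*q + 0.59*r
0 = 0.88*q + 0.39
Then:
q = -0.44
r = -0.26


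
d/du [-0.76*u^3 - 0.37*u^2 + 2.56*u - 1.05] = -2.28*u^2 - 0.74*u + 2.56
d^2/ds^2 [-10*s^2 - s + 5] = -20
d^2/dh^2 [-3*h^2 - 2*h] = -6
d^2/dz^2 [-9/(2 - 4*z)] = 36/(2*z - 1)^3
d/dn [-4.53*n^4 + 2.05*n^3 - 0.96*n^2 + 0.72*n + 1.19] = -18.12*n^3 + 6.15*n^2 - 1.92*n + 0.72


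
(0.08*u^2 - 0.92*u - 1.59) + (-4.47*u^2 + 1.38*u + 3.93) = -4.39*u^2 + 0.46*u + 2.34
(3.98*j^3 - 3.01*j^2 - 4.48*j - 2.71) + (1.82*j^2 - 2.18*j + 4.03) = 3.98*j^3 - 1.19*j^2 - 6.66*j + 1.32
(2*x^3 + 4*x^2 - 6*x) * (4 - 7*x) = -14*x^4 - 20*x^3 + 58*x^2 - 24*x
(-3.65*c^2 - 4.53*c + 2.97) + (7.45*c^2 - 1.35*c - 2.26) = 3.8*c^2 - 5.88*c + 0.71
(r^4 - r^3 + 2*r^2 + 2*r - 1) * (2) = 2*r^4 - 2*r^3 + 4*r^2 + 4*r - 2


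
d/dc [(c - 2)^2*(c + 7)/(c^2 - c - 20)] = (c - 2)*(3*(-c - 4)*(-c^2 + c + 20) - (c - 2)*(c + 7)*(2*c - 1))/(-c^2 + c + 20)^2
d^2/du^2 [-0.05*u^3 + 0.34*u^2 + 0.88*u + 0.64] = 0.68 - 0.3*u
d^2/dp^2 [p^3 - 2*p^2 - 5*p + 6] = 6*p - 4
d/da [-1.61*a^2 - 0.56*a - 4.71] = -3.22*a - 0.56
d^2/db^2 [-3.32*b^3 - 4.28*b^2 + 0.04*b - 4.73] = -19.92*b - 8.56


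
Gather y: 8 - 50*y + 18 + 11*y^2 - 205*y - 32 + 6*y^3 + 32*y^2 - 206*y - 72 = 6*y^3 + 43*y^2 - 461*y - 78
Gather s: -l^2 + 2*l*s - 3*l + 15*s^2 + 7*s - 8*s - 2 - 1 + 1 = -l^2 - 3*l + 15*s^2 + s*(2*l - 1) - 2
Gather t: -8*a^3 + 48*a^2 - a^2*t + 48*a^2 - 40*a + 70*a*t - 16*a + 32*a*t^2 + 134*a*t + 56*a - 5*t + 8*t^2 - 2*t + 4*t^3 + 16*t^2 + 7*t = -8*a^3 + 96*a^2 + 4*t^3 + t^2*(32*a + 24) + t*(-a^2 + 204*a)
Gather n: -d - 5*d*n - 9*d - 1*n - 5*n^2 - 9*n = -10*d - 5*n^2 + n*(-5*d - 10)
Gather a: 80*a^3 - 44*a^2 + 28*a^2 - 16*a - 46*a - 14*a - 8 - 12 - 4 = 80*a^3 - 16*a^2 - 76*a - 24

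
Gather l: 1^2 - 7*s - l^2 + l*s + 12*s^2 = -l^2 + l*s + 12*s^2 - 7*s + 1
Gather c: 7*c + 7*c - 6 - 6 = 14*c - 12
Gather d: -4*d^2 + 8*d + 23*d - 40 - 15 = -4*d^2 + 31*d - 55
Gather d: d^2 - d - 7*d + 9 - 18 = d^2 - 8*d - 9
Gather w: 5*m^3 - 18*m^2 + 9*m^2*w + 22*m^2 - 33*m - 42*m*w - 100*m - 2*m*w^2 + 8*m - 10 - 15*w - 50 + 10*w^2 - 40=5*m^3 + 4*m^2 - 125*m + w^2*(10 - 2*m) + w*(9*m^2 - 42*m - 15) - 100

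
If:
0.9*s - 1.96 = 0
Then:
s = 2.18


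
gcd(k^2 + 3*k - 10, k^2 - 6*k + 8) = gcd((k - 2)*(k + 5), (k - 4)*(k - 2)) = k - 2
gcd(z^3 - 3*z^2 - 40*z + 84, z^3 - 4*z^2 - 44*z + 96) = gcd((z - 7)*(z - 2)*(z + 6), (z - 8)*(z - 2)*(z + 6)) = z^2 + 4*z - 12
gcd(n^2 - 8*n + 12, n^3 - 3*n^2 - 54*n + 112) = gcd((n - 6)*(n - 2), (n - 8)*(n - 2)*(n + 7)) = n - 2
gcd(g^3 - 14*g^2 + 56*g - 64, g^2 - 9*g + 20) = g - 4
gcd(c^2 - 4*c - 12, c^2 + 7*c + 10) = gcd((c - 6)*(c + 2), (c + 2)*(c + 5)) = c + 2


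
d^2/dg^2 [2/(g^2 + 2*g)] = 4*(-g*(g + 2) + 4*(g + 1)^2)/(g^3*(g + 2)^3)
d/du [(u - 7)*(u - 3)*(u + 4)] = 3*u^2 - 12*u - 19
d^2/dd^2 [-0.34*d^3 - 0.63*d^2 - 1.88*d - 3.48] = -2.04*d - 1.26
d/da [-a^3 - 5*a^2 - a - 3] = -3*a^2 - 10*a - 1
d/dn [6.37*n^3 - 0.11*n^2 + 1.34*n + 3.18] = 19.11*n^2 - 0.22*n + 1.34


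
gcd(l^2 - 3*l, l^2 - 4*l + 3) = l - 3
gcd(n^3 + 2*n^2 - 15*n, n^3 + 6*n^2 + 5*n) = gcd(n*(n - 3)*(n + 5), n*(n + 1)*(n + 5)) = n^2 + 5*n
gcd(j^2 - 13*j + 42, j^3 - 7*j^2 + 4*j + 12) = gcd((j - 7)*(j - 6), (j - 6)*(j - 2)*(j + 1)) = j - 6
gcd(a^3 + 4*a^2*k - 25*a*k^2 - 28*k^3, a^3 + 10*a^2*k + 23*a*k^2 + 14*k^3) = a^2 + 8*a*k + 7*k^2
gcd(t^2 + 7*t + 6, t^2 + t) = t + 1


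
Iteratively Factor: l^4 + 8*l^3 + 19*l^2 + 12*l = (l + 4)*(l^3 + 4*l^2 + 3*l) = (l + 3)*(l + 4)*(l^2 + l) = (l + 1)*(l + 3)*(l + 4)*(l)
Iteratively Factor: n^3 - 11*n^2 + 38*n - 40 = (n - 5)*(n^2 - 6*n + 8) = (n - 5)*(n - 4)*(n - 2)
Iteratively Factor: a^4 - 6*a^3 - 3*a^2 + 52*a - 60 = (a - 2)*(a^3 - 4*a^2 - 11*a + 30) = (a - 2)*(a + 3)*(a^2 - 7*a + 10) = (a - 2)^2*(a + 3)*(a - 5)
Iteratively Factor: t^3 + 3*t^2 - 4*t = (t - 1)*(t^2 + 4*t) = (t - 1)*(t + 4)*(t)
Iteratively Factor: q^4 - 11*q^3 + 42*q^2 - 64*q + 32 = (q - 1)*(q^3 - 10*q^2 + 32*q - 32) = (q - 2)*(q - 1)*(q^2 - 8*q + 16) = (q - 4)*(q - 2)*(q - 1)*(q - 4)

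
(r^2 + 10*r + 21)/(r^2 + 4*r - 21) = (r + 3)/(r - 3)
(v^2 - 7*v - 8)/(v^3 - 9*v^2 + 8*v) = (v + 1)/(v*(v - 1))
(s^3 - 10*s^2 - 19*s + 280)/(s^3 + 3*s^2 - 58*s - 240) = (s - 7)/(s + 6)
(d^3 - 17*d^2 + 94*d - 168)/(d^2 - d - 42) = (d^2 - 10*d + 24)/(d + 6)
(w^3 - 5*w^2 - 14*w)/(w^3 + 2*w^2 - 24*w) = (w^2 - 5*w - 14)/(w^2 + 2*w - 24)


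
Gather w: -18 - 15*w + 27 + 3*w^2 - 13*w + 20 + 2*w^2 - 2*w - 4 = 5*w^2 - 30*w + 25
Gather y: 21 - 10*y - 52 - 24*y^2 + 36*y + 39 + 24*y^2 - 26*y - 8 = 0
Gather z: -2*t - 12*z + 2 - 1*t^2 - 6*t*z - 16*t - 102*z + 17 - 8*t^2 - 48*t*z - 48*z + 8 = -9*t^2 - 18*t + z*(-54*t - 162) + 27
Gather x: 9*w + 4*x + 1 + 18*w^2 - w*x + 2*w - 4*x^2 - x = 18*w^2 + 11*w - 4*x^2 + x*(3 - w) + 1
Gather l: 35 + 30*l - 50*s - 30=30*l - 50*s + 5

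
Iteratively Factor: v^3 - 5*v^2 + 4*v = (v - 1)*(v^2 - 4*v) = v*(v - 1)*(v - 4)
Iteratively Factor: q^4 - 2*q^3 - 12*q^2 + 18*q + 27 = (q + 1)*(q^3 - 3*q^2 - 9*q + 27) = (q + 1)*(q + 3)*(q^2 - 6*q + 9) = (q - 3)*(q + 1)*(q + 3)*(q - 3)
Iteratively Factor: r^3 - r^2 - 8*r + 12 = (r - 2)*(r^2 + r - 6) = (r - 2)*(r + 3)*(r - 2)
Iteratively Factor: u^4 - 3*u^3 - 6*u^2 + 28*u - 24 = (u + 3)*(u^3 - 6*u^2 + 12*u - 8) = (u - 2)*(u + 3)*(u^2 - 4*u + 4) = (u - 2)^2*(u + 3)*(u - 2)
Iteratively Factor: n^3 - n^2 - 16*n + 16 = (n + 4)*(n^2 - 5*n + 4) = (n - 4)*(n + 4)*(n - 1)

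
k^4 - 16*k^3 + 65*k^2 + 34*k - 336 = (k - 8)*(k - 7)*(k - 3)*(k + 2)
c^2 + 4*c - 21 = (c - 3)*(c + 7)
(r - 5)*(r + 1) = r^2 - 4*r - 5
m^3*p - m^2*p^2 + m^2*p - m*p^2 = m*(m - p)*(m*p + p)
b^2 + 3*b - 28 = (b - 4)*(b + 7)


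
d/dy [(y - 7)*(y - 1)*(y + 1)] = 3*y^2 - 14*y - 1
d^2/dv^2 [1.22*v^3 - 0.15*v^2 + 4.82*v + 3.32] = 7.32*v - 0.3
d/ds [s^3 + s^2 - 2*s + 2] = 3*s^2 + 2*s - 2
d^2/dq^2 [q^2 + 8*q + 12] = 2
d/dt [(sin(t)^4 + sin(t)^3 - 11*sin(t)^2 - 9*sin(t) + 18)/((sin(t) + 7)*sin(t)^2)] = (sin(t)^5 + 14*sin(t)^4 + 18*sin(t)^3 + 18*sin(t)^2 + 9*sin(t) - 252)*cos(t)/((sin(t) + 7)^2*sin(t)^3)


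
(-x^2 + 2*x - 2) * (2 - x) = x^3 - 4*x^2 + 6*x - 4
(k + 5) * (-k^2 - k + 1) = -k^3 - 6*k^2 - 4*k + 5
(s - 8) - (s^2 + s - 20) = 12 - s^2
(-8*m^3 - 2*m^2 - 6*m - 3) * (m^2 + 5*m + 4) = -8*m^5 - 42*m^4 - 48*m^3 - 41*m^2 - 39*m - 12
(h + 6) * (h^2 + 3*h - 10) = h^3 + 9*h^2 + 8*h - 60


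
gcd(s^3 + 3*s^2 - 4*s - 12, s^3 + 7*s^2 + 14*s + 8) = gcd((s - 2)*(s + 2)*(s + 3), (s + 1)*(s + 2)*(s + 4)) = s + 2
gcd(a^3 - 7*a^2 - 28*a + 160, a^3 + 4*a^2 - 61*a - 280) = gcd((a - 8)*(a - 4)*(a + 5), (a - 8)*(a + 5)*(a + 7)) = a^2 - 3*a - 40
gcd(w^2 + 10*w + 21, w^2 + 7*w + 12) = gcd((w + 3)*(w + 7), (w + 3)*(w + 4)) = w + 3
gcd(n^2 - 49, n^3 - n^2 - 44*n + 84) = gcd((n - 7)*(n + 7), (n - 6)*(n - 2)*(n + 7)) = n + 7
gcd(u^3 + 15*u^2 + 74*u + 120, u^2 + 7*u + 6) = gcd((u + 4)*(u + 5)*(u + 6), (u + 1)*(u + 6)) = u + 6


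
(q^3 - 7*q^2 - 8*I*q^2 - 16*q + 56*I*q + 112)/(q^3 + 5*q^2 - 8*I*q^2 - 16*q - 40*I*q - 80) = (q - 7)/(q + 5)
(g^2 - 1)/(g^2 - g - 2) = (g - 1)/(g - 2)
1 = 1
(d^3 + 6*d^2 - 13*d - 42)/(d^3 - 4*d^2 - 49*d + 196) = (d^2 - d - 6)/(d^2 - 11*d + 28)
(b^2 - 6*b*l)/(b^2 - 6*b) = (b - 6*l)/(b - 6)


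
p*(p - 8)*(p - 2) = p^3 - 10*p^2 + 16*p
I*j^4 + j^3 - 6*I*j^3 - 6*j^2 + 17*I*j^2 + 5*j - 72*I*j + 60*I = (j - 5)*(j - 4*I)*(j + 3*I)*(I*j - I)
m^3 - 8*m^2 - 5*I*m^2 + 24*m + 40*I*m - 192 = (m - 8)*(m - 8*I)*(m + 3*I)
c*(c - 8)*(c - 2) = c^3 - 10*c^2 + 16*c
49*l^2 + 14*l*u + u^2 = (7*l + u)^2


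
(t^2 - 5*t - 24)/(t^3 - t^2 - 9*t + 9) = (t - 8)/(t^2 - 4*t + 3)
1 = 1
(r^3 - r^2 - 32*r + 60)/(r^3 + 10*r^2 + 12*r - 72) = (r - 5)/(r + 6)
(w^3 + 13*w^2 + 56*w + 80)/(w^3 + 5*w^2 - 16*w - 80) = (w + 4)/(w - 4)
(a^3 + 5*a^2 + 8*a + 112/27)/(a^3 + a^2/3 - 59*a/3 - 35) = (9*a^2 + 24*a + 16)/(9*(a^2 - 2*a - 15))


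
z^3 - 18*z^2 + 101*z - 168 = (z - 8)*(z - 7)*(z - 3)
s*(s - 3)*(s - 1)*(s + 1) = s^4 - 3*s^3 - s^2 + 3*s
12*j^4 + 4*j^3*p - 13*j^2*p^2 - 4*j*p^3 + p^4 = (-6*j + p)*(-j + p)*(j + p)*(2*j + p)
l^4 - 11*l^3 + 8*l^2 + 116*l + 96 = (l - 8)*(l - 6)*(l + 1)*(l + 2)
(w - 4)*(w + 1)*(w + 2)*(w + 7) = w^4 + 6*w^3 - 17*w^2 - 78*w - 56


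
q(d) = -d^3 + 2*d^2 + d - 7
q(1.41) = -4.42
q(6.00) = -145.00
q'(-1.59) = -12.94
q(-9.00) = 875.00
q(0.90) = -5.21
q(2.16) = -5.59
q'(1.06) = 1.87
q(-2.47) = 17.80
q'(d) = -3*d^2 + 4*d + 1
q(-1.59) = 0.49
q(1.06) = -4.88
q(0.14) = -6.82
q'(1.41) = 0.68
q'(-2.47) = -27.18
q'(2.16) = -4.36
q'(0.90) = 2.17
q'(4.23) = -35.76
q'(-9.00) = -278.00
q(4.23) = -42.67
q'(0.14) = 1.50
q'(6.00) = -83.00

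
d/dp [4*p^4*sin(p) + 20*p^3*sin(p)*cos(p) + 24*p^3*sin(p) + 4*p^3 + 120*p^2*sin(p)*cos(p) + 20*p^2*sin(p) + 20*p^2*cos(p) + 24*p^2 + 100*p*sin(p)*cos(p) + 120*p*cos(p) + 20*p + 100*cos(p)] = 4*p^4*cos(p) + 16*p^3*sin(p) + 24*p^3*cos(p) + 20*p^3*cos(2*p) + 52*p^2*sin(p) + 30*p^2*sin(2*p) + 20*p^2*cos(p) + 120*p^2*cos(2*p) + 12*p^2 - 80*p*sin(p) + 120*p*sin(2*p) + 40*p*cos(p) + 100*p*cos(2*p) + 48*p - 100*sin(p) + 50*sin(2*p) + 120*cos(p) + 20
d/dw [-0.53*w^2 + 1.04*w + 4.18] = 1.04 - 1.06*w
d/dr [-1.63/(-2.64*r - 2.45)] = -4.3032/(2.64*r + 2.45)^2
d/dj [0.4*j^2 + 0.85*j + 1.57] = 0.8*j + 0.85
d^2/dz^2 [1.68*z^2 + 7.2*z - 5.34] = 3.36000000000000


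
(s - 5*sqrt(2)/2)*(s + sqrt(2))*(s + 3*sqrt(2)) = s^3 + 3*sqrt(2)*s^2/2 - 14*s - 15*sqrt(2)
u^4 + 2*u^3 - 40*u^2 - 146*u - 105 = (u - 7)*(u + 1)*(u + 3)*(u + 5)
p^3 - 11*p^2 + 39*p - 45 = (p - 5)*(p - 3)^2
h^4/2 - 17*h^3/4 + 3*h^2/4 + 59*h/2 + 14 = (h/2 + 1)*(h - 7)*(h - 4)*(h + 1/2)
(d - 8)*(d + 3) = d^2 - 5*d - 24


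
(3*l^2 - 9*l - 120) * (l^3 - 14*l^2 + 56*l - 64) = 3*l^5 - 51*l^4 + 174*l^3 + 984*l^2 - 6144*l + 7680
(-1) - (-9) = 8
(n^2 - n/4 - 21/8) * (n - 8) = n^3 - 33*n^2/4 - 5*n/8 + 21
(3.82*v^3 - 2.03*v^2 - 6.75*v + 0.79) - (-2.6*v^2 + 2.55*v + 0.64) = 3.82*v^3 + 0.57*v^2 - 9.3*v + 0.15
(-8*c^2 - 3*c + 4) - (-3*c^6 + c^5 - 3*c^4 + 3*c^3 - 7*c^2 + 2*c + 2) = 3*c^6 - c^5 + 3*c^4 - 3*c^3 - c^2 - 5*c + 2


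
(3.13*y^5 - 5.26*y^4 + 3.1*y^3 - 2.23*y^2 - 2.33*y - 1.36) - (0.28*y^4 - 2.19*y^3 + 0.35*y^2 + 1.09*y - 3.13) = 3.13*y^5 - 5.54*y^4 + 5.29*y^3 - 2.58*y^2 - 3.42*y + 1.77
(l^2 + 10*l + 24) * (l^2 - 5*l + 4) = l^4 + 5*l^3 - 22*l^2 - 80*l + 96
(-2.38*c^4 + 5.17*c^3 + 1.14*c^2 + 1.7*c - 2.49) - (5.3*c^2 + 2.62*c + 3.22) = -2.38*c^4 + 5.17*c^3 - 4.16*c^2 - 0.92*c - 5.71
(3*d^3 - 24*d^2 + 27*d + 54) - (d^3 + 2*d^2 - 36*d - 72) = 2*d^3 - 26*d^2 + 63*d + 126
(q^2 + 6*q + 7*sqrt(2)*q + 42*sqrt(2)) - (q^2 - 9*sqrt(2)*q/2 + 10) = 6*q + 23*sqrt(2)*q/2 - 10 + 42*sqrt(2)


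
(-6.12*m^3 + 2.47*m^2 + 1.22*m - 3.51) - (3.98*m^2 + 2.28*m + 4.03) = -6.12*m^3 - 1.51*m^2 - 1.06*m - 7.54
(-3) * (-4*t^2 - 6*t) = 12*t^2 + 18*t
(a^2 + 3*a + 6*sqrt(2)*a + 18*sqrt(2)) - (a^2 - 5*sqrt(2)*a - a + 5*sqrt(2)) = 4*a + 11*sqrt(2)*a + 13*sqrt(2)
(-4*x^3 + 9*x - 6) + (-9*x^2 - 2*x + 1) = -4*x^3 - 9*x^2 + 7*x - 5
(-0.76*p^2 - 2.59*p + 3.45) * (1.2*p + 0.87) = -0.912*p^3 - 3.7692*p^2 + 1.8867*p + 3.0015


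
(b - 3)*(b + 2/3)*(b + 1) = b^3 - 4*b^2/3 - 13*b/3 - 2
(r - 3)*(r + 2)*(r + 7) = r^3 + 6*r^2 - 13*r - 42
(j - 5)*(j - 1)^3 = j^4 - 8*j^3 + 18*j^2 - 16*j + 5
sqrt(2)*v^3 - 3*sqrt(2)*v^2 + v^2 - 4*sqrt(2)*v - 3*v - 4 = (v - 4)*(v + 1)*(sqrt(2)*v + 1)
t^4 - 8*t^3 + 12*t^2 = t^2*(t - 6)*(t - 2)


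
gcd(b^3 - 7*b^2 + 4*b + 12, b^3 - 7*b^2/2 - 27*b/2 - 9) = b^2 - 5*b - 6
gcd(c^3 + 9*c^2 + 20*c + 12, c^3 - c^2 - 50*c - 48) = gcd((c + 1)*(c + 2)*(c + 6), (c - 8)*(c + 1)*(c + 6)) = c^2 + 7*c + 6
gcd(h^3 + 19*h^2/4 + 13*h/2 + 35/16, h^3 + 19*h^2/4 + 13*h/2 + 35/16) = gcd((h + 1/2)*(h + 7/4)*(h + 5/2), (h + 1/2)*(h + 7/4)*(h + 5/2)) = h^3 + 19*h^2/4 + 13*h/2 + 35/16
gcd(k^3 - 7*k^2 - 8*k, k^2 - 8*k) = k^2 - 8*k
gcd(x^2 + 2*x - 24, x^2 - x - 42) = x + 6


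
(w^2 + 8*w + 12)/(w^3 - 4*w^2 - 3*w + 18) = (w + 6)/(w^2 - 6*w + 9)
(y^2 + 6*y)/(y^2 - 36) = y/(y - 6)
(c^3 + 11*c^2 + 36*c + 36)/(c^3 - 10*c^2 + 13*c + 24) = (c^3 + 11*c^2 + 36*c + 36)/(c^3 - 10*c^2 + 13*c + 24)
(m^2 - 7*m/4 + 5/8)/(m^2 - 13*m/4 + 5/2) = (m - 1/2)/(m - 2)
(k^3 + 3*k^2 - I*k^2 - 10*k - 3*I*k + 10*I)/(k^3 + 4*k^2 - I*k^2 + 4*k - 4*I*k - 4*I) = (k^2 + 3*k - 10)/(k^2 + 4*k + 4)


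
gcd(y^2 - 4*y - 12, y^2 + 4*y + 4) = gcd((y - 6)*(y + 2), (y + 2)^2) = y + 2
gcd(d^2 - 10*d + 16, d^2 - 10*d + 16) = d^2 - 10*d + 16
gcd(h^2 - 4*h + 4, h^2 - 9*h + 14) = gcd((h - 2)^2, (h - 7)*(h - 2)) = h - 2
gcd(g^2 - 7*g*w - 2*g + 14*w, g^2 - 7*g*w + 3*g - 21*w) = -g + 7*w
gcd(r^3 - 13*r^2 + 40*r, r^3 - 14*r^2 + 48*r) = r^2 - 8*r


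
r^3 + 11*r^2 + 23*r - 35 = (r - 1)*(r + 5)*(r + 7)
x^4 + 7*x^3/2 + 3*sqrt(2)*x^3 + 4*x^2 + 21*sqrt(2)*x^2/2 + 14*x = x*(x + 7/2)*(x + sqrt(2))*(x + 2*sqrt(2))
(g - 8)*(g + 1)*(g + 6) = g^3 - g^2 - 50*g - 48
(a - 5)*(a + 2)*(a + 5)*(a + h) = a^4 + a^3*h + 2*a^3 + 2*a^2*h - 25*a^2 - 25*a*h - 50*a - 50*h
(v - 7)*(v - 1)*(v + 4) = v^3 - 4*v^2 - 25*v + 28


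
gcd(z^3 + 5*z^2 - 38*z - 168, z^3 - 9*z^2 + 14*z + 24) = z - 6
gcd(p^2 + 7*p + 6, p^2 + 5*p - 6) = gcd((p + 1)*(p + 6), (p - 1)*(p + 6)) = p + 6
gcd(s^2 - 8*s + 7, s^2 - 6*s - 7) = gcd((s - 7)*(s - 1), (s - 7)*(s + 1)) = s - 7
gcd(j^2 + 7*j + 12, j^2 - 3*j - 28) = j + 4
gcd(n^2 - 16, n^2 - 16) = n^2 - 16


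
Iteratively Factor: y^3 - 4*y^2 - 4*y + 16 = (y + 2)*(y^2 - 6*y + 8) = (y - 4)*(y + 2)*(y - 2)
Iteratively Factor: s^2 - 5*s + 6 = (s - 2)*(s - 3)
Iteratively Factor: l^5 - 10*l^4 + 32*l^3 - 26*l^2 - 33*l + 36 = (l - 4)*(l^4 - 6*l^3 + 8*l^2 + 6*l - 9) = (l - 4)*(l + 1)*(l^3 - 7*l^2 + 15*l - 9) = (l - 4)*(l - 1)*(l + 1)*(l^2 - 6*l + 9) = (l - 4)*(l - 3)*(l - 1)*(l + 1)*(l - 3)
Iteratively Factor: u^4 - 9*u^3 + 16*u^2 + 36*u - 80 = (u - 5)*(u^3 - 4*u^2 - 4*u + 16) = (u - 5)*(u + 2)*(u^2 - 6*u + 8) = (u - 5)*(u - 2)*(u + 2)*(u - 4)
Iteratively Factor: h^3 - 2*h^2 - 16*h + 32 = (h - 2)*(h^2 - 16) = (h - 2)*(h + 4)*(h - 4)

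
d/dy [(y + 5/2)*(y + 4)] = 2*y + 13/2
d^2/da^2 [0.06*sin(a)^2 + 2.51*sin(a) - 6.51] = -2.51*sin(a) + 0.12*cos(2*a)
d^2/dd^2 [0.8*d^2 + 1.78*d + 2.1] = 1.60000000000000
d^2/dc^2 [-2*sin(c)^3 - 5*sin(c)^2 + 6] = 18*sin(c)^3 + 20*sin(c)^2 - 12*sin(c) - 10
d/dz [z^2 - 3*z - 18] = 2*z - 3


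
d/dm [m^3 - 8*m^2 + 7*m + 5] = 3*m^2 - 16*m + 7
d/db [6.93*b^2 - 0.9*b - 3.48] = 13.86*b - 0.9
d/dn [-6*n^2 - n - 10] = -12*n - 1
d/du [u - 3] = 1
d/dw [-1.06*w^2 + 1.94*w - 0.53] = 1.94 - 2.12*w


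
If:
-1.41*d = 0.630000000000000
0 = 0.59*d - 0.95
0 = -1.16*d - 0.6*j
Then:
No Solution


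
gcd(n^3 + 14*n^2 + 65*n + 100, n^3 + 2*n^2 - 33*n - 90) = n + 5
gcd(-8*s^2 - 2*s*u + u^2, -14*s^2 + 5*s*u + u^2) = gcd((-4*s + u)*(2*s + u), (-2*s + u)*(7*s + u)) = 1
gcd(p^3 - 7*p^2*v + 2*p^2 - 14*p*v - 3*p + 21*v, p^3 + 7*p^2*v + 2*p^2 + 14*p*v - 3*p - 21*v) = p^2 + 2*p - 3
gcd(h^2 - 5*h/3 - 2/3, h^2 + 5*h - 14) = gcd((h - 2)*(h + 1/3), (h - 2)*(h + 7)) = h - 2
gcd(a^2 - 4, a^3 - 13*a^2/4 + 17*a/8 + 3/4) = a - 2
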